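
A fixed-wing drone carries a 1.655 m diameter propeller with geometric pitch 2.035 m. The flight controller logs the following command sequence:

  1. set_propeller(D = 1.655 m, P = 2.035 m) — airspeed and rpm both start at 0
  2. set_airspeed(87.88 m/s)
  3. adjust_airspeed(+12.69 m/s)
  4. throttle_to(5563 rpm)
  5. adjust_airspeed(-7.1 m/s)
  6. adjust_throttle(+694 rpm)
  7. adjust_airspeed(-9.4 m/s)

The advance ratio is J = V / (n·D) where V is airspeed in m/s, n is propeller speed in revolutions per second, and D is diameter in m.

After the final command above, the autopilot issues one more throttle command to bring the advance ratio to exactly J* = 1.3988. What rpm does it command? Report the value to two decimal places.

set_propeller: D = 1.655 m, P = 2.035 m (p = P/D = 1.229607); state ← (V=0, rpm=0)
set_airspeed(87.88): V ← 87.88 m/s
adjust_airspeed(+12.69): V ← 87.88 +12.69 = 100.57 m/s
throttle_to(5563): rpm ← 5563
adjust_airspeed(-7.1): V ← 100.57 -7.1 = 93.47 m/s
adjust_throttle(+694): rpm ← 5563 +694 = 6257
adjust_airspeed(-9.4): V ← 93.47 -9.4 = 84.07 m/s
final state: V = 84.07 m/s, rpm = 6257 → n = rpm/60 = 104.283333 rev/s
target J* = 1.3988; solve J* = V/(n·D) for n: n = V/(J*·D) = 84.07/(1.3988 × 1.655) = 36.315115 rev/s
rpm = 60·n = 2178.906909

rpm = 2178.91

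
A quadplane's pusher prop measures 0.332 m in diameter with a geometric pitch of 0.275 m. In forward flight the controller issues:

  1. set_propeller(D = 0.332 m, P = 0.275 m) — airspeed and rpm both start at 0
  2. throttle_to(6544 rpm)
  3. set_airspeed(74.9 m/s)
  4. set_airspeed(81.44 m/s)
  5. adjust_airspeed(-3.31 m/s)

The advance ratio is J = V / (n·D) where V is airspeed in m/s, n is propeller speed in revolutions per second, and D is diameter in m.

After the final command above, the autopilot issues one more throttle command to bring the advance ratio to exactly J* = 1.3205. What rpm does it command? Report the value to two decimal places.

rpm = 10692.83

set_propeller: D = 0.332 m, P = 0.275 m (p = P/D = 0.828313); state ← (V=0, rpm=0)
throttle_to(6544): rpm ← 6544
set_airspeed(74.9): V ← 74.9 m/s
set_airspeed(81.44): V ← 81.44 m/s
adjust_airspeed(-3.31): V ← 81.44 -3.31 = 78.13 m/s
final state: V = 78.13 m/s, rpm = 6544 → n = rpm/60 = 109.066667 rev/s
target J* = 1.3205; solve J* = V/(n·D) for n: n = V/(J*·D) = 78.13/(1.3205 × 0.332) = 178.213802 rev/s
rpm = 60·n = 10692.828109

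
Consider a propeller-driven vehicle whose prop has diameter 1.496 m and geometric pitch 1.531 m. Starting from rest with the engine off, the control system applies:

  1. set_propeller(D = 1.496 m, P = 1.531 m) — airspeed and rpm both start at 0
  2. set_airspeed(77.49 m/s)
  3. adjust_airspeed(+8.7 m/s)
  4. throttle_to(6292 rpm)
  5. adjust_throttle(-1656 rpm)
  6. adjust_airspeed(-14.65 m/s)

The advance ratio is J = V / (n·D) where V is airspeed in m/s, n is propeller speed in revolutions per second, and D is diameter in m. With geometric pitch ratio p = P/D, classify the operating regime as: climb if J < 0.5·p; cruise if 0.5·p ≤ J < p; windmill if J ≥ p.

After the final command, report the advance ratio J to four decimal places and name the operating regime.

J = 0.6189, regime = cruise

set_propeller: D = 1.496 m, P = 1.531 m (p = P/D = 1.023396); state ← (V=0, rpm=0)
set_airspeed(77.49): V ← 77.49 m/s
adjust_airspeed(+8.7): V ← 77.49 +8.7 = 86.19 m/s
throttle_to(6292): rpm ← 6292
adjust_throttle(-1656): rpm ← 6292 -1656 = 4636
adjust_airspeed(-14.65): V ← 86.19 -14.65 = 71.54 m/s
final state: V = 71.54 m/s, rpm = 4636 → n = rpm/60 = 77.266667 rev/s
J = V / (n·D) = 71.54 / (77.266667 × 1.496) = 0.618907
regime bands: climb J<0.5117 | cruise [0.5117, 1.0234) | windmill J≥1.0234
J = 0.6189 → cruise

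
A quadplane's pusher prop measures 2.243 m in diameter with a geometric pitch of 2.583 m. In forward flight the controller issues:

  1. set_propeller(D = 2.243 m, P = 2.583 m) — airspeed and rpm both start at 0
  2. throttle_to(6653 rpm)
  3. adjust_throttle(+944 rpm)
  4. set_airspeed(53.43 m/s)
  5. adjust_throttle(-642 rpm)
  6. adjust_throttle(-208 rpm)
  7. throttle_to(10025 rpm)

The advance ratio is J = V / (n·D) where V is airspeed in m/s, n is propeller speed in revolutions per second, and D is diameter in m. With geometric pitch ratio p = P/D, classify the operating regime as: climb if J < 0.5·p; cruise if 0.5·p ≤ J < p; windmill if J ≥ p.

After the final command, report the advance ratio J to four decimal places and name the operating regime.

J = 0.1426, regime = climb

set_propeller: D = 2.243 m, P = 2.583 m (p = P/D = 1.151583); state ← (V=0, rpm=0)
throttle_to(6653): rpm ← 6653
adjust_throttle(+944): rpm ← 6653 +944 = 7597
set_airspeed(53.43): V ← 53.43 m/s
adjust_throttle(-642): rpm ← 7597 -642 = 6955
adjust_throttle(-208): rpm ← 6955 -208 = 6747
throttle_to(10025): rpm ← 10025
final state: V = 53.43 m/s, rpm = 10025 → n = rpm/60 = 167.083333 rev/s
J = V / (n·D) = 53.43 / (167.083333 × 2.243) = 0.142568
regime bands: climb J<0.5758 | cruise [0.5758, 1.1516) | windmill J≥1.1516
J = 0.1426 → climb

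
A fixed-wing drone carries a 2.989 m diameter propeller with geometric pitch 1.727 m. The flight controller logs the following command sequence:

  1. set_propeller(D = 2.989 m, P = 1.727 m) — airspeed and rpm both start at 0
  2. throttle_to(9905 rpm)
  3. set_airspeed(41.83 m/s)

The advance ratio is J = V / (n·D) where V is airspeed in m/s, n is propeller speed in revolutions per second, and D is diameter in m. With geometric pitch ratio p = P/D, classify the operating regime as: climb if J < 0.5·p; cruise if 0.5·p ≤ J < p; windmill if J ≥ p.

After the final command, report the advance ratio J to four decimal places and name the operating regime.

set_propeller: D = 2.989 m, P = 1.727 m (p = P/D = 0.577785); state ← (V=0, rpm=0)
throttle_to(9905): rpm ← 9905
set_airspeed(41.83): V ← 41.83 m/s
final state: V = 41.83 m/s, rpm = 9905 → n = rpm/60 = 165.083333 rev/s
J = V / (n·D) = 41.83 / (165.083333 × 2.989) = 0.084773
regime bands: climb J<0.2889 | cruise [0.2889, 0.5778) | windmill J≥0.5778
J = 0.0848 → climb

J = 0.0848, regime = climb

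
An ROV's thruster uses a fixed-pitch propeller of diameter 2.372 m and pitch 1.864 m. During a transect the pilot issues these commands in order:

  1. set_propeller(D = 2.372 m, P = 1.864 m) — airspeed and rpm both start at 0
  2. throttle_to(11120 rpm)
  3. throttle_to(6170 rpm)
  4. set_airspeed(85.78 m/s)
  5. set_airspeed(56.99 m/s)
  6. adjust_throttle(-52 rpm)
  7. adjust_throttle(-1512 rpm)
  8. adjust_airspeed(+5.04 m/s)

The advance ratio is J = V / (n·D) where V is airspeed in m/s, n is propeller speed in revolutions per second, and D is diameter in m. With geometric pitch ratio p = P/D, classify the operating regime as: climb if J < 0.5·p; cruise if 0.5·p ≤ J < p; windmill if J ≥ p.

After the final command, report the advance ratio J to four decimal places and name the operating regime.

J = 0.3407, regime = climb

set_propeller: D = 2.372 m, P = 1.864 m (p = P/D = 0.785835); state ← (V=0, rpm=0)
throttle_to(11120): rpm ← 11120
throttle_to(6170): rpm ← 6170
set_airspeed(85.78): V ← 85.78 m/s
set_airspeed(56.99): V ← 56.99 m/s
adjust_throttle(-52): rpm ← 6170 -52 = 6118
adjust_throttle(-1512): rpm ← 6118 -1512 = 4606
adjust_airspeed(+5.04): V ← 56.99 +5.04 = 62.03 m/s
final state: V = 62.03 m/s, rpm = 4606 → n = rpm/60 = 76.766667 rev/s
J = V / (n·D) = 62.03 / (76.766667 × 2.372) = 0.340655
regime bands: climb J<0.3929 | cruise [0.3929, 0.7858) | windmill J≥0.7858
J = 0.3407 → climb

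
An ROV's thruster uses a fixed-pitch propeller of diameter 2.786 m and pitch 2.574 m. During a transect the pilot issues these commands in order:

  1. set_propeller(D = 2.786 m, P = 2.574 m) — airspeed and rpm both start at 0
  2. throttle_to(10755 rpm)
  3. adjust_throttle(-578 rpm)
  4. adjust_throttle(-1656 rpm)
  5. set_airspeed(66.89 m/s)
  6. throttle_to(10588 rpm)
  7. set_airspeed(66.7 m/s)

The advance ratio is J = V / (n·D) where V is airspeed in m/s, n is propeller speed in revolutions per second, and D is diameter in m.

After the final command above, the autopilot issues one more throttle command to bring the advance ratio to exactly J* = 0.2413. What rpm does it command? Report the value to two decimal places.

rpm = 5953.04

set_propeller: D = 2.786 m, P = 2.574 m (p = P/D = 0.923905); state ← (V=0, rpm=0)
throttle_to(10755): rpm ← 10755
adjust_throttle(-578): rpm ← 10755 -578 = 10177
adjust_throttle(-1656): rpm ← 10177 -1656 = 8521
set_airspeed(66.89): V ← 66.89 m/s
throttle_to(10588): rpm ← 10588
set_airspeed(66.7): V ← 66.7 m/s
final state: V = 66.7 m/s, rpm = 10588 → n = rpm/60 = 176.466667 rev/s
target J* = 0.2413; solve J* = V/(n·D) for n: n = V/(J*·D) = 66.7/(0.2413 × 2.786) = 99.217299 rev/s
rpm = 60·n = 5953.037938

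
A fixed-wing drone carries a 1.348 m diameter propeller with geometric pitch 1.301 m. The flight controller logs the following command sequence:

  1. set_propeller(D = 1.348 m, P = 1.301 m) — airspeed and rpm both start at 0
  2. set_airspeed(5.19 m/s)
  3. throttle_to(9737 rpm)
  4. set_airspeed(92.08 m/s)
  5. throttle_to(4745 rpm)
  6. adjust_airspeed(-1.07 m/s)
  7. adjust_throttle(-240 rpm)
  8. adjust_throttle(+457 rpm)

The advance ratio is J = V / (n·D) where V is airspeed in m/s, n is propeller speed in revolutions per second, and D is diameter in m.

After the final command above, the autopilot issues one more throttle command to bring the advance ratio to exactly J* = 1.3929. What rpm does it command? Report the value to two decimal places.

rpm = 2908.24

set_propeller: D = 1.348 m, P = 1.301 m (p = P/D = 0.965134); state ← (V=0, rpm=0)
set_airspeed(5.19): V ← 5.19 m/s
throttle_to(9737): rpm ← 9737
set_airspeed(92.08): V ← 92.08 m/s
throttle_to(4745): rpm ← 4745
adjust_airspeed(-1.07): V ← 92.08 -1.07 = 91.01 m/s
adjust_throttle(-240): rpm ← 4745 -240 = 4505
adjust_throttle(+457): rpm ← 4505 +457 = 4962
final state: V = 91.01 m/s, rpm = 4962 → n = rpm/60 = 82.700000 rev/s
target J* = 1.3929; solve J* = V/(n·D) for n: n = V/(J*·D) = 91.01/(1.3929 × 1.348) = 48.470699 rev/s
rpm = 60·n = 2908.241947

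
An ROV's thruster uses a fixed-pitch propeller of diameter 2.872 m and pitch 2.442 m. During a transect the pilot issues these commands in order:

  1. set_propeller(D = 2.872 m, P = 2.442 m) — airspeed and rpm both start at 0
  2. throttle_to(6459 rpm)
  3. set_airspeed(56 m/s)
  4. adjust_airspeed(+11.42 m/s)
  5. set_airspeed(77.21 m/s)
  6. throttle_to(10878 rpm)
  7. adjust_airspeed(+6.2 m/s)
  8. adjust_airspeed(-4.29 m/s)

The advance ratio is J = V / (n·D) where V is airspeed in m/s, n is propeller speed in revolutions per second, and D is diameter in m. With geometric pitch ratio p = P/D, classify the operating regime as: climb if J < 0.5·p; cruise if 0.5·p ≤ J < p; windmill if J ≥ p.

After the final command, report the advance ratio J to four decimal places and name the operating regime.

J = 0.1520, regime = climb

set_propeller: D = 2.872 m, P = 2.442 m (p = P/D = 0.850279); state ← (V=0, rpm=0)
throttle_to(6459): rpm ← 6459
set_airspeed(56): V ← 56 m/s
adjust_airspeed(+11.42): V ← 56 +11.42 = 67.42 m/s
set_airspeed(77.21): V ← 77.21 m/s
throttle_to(10878): rpm ← 10878
adjust_airspeed(+6.2): V ← 77.21 +6.2 = 83.41 m/s
adjust_airspeed(-4.29): V ← 83.41 -4.29 = 79.12 m/s
final state: V = 79.12 m/s, rpm = 10878 → n = rpm/60 = 181.300000 rev/s
J = V / (n·D) = 79.12 / (181.300000 × 2.872) = 0.151951
regime bands: climb J<0.4251 | cruise [0.4251, 0.8503) | windmill J≥0.8503
J = 0.1520 → climb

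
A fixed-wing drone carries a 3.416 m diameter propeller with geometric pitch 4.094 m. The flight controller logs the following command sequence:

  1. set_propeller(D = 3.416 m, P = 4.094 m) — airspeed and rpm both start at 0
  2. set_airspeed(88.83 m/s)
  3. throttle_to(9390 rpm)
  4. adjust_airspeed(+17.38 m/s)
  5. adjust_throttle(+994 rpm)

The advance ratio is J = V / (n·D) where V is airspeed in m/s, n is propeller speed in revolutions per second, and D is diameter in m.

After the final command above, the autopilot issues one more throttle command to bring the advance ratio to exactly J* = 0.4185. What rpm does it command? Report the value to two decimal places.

rpm = 4457.62

set_propeller: D = 3.416 m, P = 4.094 m (p = P/D = 1.198478); state ← (V=0, rpm=0)
set_airspeed(88.83): V ← 88.83 m/s
throttle_to(9390): rpm ← 9390
adjust_airspeed(+17.38): V ← 88.83 +17.38 = 106.21 m/s
adjust_throttle(+994): rpm ← 9390 +994 = 10384
final state: V = 106.21 m/s, rpm = 10384 → n = rpm/60 = 173.066667 rev/s
target J* = 0.4185; solve J* = V/(n·D) for n: n = V/(J*·D) = 106.21/(0.4185 × 3.416) = 74.293717 rev/s
rpm = 60·n = 4457.622993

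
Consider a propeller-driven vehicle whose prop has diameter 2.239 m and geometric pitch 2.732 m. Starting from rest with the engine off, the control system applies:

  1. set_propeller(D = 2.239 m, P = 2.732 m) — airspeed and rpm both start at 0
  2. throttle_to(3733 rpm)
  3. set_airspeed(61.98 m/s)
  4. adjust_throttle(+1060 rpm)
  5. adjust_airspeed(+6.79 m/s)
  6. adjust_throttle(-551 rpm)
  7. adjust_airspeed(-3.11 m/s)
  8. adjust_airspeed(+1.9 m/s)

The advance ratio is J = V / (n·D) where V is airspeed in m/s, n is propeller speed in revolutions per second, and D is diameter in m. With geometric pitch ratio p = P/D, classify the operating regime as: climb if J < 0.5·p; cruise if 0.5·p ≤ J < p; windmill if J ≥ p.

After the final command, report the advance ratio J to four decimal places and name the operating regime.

set_propeller: D = 2.239 m, P = 2.732 m (p = P/D = 1.220188); state ← (V=0, rpm=0)
throttle_to(3733): rpm ← 3733
set_airspeed(61.98): V ← 61.98 m/s
adjust_throttle(+1060): rpm ← 3733 +1060 = 4793
adjust_airspeed(+6.79): V ← 61.98 +6.79 = 68.77 m/s
adjust_throttle(-551): rpm ← 4793 -551 = 4242
adjust_airspeed(-3.11): V ← 68.77 -3.11 = 65.66 m/s
adjust_airspeed(+1.9): V ← 65.66 +1.9 = 67.56 m/s
final state: V = 67.56 m/s, rpm = 4242 → n = rpm/60 = 70.700000 rev/s
J = V / (n·D) = 67.56 / (70.700000 × 2.239) = 0.426792
regime bands: climb J<0.6101 | cruise [0.6101, 1.2202) | windmill J≥1.2202
J = 0.4268 → climb

J = 0.4268, regime = climb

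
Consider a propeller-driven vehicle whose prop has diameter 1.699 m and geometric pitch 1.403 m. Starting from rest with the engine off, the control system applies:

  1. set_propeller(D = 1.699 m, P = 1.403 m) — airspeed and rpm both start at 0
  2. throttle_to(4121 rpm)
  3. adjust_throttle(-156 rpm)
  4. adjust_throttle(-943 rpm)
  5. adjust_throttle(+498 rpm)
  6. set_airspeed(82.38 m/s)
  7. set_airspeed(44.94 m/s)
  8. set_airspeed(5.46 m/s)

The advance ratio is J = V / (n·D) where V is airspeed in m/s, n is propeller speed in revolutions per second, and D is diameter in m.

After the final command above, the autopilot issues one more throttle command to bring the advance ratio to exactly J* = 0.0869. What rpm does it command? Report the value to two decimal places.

set_propeller: D = 1.699 m, P = 1.403 m (p = P/D = 0.825780); state ← (V=0, rpm=0)
throttle_to(4121): rpm ← 4121
adjust_throttle(-156): rpm ← 4121 -156 = 3965
adjust_throttle(-943): rpm ← 3965 -943 = 3022
adjust_throttle(+498): rpm ← 3022 +498 = 3520
set_airspeed(82.38): V ← 82.38 m/s
set_airspeed(44.94): V ← 44.94 m/s
set_airspeed(5.46): V ← 5.46 m/s
final state: V = 5.46 m/s, rpm = 3520 → n = rpm/60 = 58.666667 rev/s
target J* = 0.0869; solve J* = V/(n·D) for n: n = V/(J*·D) = 5.46/(0.0869 × 1.699) = 36.981071 rev/s
rpm = 60·n = 2218.864275

rpm = 2218.86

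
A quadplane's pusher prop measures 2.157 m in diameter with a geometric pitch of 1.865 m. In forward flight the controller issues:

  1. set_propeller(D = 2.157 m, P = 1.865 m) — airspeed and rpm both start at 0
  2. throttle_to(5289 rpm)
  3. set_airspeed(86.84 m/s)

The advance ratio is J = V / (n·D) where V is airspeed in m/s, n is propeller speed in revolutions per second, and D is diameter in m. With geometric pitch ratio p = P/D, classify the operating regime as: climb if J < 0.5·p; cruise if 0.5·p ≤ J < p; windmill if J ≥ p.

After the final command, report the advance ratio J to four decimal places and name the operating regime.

set_propeller: D = 2.157 m, P = 1.865 m (p = P/D = 0.864627); state ← (V=0, rpm=0)
throttle_to(5289): rpm ← 5289
set_airspeed(86.84): V ← 86.84 m/s
final state: V = 86.84 m/s, rpm = 5289 → n = rpm/60 = 88.150000 rev/s
J = V / (n·D) = 86.84 / (88.150000 × 2.157) = 0.456717
regime bands: climb J<0.4323 | cruise [0.4323, 0.8646) | windmill J≥0.8646
J = 0.4567 → cruise

J = 0.4567, regime = cruise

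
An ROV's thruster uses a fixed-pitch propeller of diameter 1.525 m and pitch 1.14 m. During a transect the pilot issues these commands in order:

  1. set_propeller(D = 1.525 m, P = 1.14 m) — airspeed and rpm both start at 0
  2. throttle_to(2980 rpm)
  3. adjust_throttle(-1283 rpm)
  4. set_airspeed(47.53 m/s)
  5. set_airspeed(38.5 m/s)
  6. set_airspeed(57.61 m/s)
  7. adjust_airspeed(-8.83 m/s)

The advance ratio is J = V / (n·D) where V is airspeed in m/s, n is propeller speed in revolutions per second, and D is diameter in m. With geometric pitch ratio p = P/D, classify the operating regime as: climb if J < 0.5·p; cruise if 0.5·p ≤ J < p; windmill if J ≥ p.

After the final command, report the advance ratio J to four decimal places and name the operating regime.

set_propeller: D = 1.525 m, P = 1.14 m (p = P/D = 0.747541); state ← (V=0, rpm=0)
throttle_to(2980): rpm ← 2980
adjust_throttle(-1283): rpm ← 2980 -1283 = 1697
set_airspeed(47.53): V ← 47.53 m/s
set_airspeed(38.5): V ← 38.5 m/s
set_airspeed(57.61): V ← 57.61 m/s
adjust_airspeed(-8.83): V ← 57.61 -8.83 = 48.78 m/s
final state: V = 48.78 m/s, rpm = 1697 → n = rpm/60 = 28.283333 rev/s
J = V / (n·D) = 48.78 / (28.283333 × 1.525) = 1.130945
regime bands: climb J<0.3738 | cruise [0.3738, 0.7475) | windmill J≥0.7475
J = 1.1309 → windmill

J = 1.1309, regime = windmill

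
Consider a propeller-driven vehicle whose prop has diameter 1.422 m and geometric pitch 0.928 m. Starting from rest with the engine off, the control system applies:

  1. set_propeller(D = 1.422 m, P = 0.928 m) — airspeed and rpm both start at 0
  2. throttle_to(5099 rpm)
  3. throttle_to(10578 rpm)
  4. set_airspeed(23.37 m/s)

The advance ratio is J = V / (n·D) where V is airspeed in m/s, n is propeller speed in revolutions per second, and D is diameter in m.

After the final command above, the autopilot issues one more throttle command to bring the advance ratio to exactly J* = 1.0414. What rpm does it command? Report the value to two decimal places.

set_propeller: D = 1.422 m, P = 0.928 m (p = P/D = 0.652602); state ← (V=0, rpm=0)
throttle_to(5099): rpm ← 5099
throttle_to(10578): rpm ← 10578
set_airspeed(23.37): V ← 23.37 m/s
final state: V = 23.37 m/s, rpm = 10578 → n = rpm/60 = 176.300000 rev/s
target J* = 1.0414; solve J* = V/(n·D) for n: n = V/(J*·D) = 23.37/(1.0414 × 1.422) = 15.781255 rev/s
rpm = 60·n = 946.875311

rpm = 946.88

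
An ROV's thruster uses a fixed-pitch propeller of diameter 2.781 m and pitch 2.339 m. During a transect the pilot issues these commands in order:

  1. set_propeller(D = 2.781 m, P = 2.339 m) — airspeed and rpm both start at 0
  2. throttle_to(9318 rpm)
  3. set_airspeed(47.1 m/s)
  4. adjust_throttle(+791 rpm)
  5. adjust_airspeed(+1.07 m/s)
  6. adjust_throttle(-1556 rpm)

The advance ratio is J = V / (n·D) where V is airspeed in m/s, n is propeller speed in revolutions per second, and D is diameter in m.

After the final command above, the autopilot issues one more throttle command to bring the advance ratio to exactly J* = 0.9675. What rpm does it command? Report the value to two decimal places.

rpm = 1074.18

set_propeller: D = 2.781 m, P = 2.339 m (p = P/D = 0.841064); state ← (V=0, rpm=0)
throttle_to(9318): rpm ← 9318
set_airspeed(47.1): V ← 47.1 m/s
adjust_throttle(+791): rpm ← 9318 +791 = 10109
adjust_airspeed(+1.07): V ← 47.1 +1.07 = 48.17 m/s
adjust_throttle(-1556): rpm ← 10109 -1556 = 8553
final state: V = 48.17 m/s, rpm = 8553 → n = rpm/60 = 142.550000 rev/s
target J* = 0.9675; solve J* = V/(n·D) for n: n = V/(J*·D) = 48.17/(0.9675 × 2.781) = 17.902954 rev/s
rpm = 60·n = 1074.177210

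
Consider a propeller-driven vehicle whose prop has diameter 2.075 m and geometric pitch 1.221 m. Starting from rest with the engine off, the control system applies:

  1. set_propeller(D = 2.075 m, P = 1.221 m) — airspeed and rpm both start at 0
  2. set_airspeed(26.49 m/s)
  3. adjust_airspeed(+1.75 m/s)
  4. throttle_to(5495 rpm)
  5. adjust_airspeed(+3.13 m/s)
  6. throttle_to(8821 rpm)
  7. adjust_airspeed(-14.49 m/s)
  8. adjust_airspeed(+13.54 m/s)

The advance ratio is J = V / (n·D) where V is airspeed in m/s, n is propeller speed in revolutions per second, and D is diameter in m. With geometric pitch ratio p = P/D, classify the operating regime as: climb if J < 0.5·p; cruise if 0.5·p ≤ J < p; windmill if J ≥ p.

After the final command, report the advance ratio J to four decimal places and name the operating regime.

set_propeller: D = 2.075 m, P = 1.221 m (p = P/D = 0.588434); state ← (V=0, rpm=0)
set_airspeed(26.49): V ← 26.49 m/s
adjust_airspeed(+1.75): V ← 26.49 +1.75 = 28.24 m/s
throttle_to(5495): rpm ← 5495
adjust_airspeed(+3.13): V ← 28.24 +3.13 = 31.37 m/s
throttle_to(8821): rpm ← 8821
adjust_airspeed(-14.49): V ← 31.37 -14.49 = 16.88 m/s
adjust_airspeed(+13.54): V ← 16.88 +13.54 = 30.42 m/s
final state: V = 30.42 m/s, rpm = 8821 → n = rpm/60 = 147.016667 rev/s
J = V / (n·D) = 30.42 / (147.016667 × 2.075) = 0.099718
regime bands: climb J<0.2942 | cruise [0.2942, 0.5884) | windmill J≥0.5884
J = 0.0997 → climb

J = 0.0997, regime = climb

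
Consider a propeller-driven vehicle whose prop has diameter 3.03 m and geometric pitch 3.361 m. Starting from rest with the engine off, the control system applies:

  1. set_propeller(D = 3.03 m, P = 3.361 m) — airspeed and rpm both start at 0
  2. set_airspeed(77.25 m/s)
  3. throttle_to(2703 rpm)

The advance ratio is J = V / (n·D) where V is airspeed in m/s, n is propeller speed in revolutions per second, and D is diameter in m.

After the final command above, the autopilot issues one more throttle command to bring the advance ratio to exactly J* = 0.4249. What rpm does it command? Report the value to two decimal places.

set_propeller: D = 3.03 m, P = 3.361 m (p = P/D = 1.109241); state ← (V=0, rpm=0)
set_airspeed(77.25): V ← 77.25 m/s
throttle_to(2703): rpm ← 2703
final state: V = 77.25 m/s, rpm = 2703 → n = rpm/60 = 45.050000 rev/s
target J* = 0.4249; solve J* = V/(n·D) for n: n = V/(J*·D) = 77.25/(0.4249 × 3.03) = 60.002470 rev/s
rpm = 60·n = 3600.148200

rpm = 3600.15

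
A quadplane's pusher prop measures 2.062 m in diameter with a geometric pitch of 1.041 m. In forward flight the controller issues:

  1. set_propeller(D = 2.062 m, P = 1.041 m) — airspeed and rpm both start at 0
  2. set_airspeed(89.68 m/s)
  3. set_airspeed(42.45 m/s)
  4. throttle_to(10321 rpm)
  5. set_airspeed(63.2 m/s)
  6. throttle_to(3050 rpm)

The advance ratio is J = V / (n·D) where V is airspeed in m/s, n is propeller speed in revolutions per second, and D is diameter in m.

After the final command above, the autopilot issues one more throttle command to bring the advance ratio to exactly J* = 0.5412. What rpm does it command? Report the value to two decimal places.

rpm = 3397.99

set_propeller: D = 2.062 m, P = 1.041 m (p = P/D = 0.504850); state ← (V=0, rpm=0)
set_airspeed(89.68): V ← 89.68 m/s
set_airspeed(42.45): V ← 42.45 m/s
throttle_to(10321): rpm ← 10321
set_airspeed(63.2): V ← 63.2 m/s
throttle_to(3050): rpm ← 3050
final state: V = 63.2 m/s, rpm = 3050 → n = rpm/60 = 50.833333 rev/s
target J* = 0.5412; solve J* = V/(n·D) for n: n = V/(J*·D) = 63.2/(0.5412 × 2.062) = 56.633138 rev/s
rpm = 60·n = 3397.988305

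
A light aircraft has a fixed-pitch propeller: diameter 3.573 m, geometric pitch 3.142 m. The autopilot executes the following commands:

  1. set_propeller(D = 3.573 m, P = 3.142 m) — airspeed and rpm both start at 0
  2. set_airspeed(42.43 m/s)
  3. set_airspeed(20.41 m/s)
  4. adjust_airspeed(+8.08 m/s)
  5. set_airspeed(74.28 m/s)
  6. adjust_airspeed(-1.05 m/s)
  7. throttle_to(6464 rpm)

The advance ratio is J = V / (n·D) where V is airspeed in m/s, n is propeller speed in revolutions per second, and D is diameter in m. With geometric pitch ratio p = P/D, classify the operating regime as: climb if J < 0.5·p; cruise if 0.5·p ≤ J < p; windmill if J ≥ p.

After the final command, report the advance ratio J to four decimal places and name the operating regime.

set_propeller: D = 3.573 m, P = 3.142 m (p = P/D = 0.879373); state ← (V=0, rpm=0)
set_airspeed(42.43): V ← 42.43 m/s
set_airspeed(20.41): V ← 20.41 m/s
adjust_airspeed(+8.08): V ← 20.41 +8.08 = 28.49 m/s
set_airspeed(74.28): V ← 74.28 m/s
adjust_airspeed(-1.05): V ← 74.28 -1.05 = 73.23 m/s
throttle_to(6464): rpm ← 6464
final state: V = 73.23 m/s, rpm = 6464 → n = rpm/60 = 107.733333 rev/s
J = V / (n·D) = 73.23 / (107.733333 × 3.573) = 0.190242
regime bands: climb J<0.4397 | cruise [0.4397, 0.8794) | windmill J≥0.8794
J = 0.1902 → climb

J = 0.1902, regime = climb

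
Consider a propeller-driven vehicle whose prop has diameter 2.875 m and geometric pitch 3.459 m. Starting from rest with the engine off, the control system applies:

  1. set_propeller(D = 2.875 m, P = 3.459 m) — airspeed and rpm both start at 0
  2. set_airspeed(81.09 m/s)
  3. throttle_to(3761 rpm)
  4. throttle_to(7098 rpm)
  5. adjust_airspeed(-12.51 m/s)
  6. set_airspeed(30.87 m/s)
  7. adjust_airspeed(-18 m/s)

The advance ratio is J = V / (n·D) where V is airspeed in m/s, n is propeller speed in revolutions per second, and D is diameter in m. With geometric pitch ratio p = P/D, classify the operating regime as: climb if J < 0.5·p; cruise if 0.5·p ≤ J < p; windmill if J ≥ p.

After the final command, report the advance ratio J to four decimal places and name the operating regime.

set_propeller: D = 2.875 m, P = 3.459 m (p = P/D = 1.203130); state ← (V=0, rpm=0)
set_airspeed(81.09): V ← 81.09 m/s
throttle_to(3761): rpm ← 3761
throttle_to(7098): rpm ← 7098
adjust_airspeed(-12.51): V ← 81.09 -12.51 = 68.58 m/s
set_airspeed(30.87): V ← 30.87 m/s
adjust_airspeed(-18): V ← 30.87 -18 = 12.87 m/s
final state: V = 12.87 m/s, rpm = 7098 → n = rpm/60 = 118.300000 rev/s
J = V / (n·D) = 12.87 / (118.300000 × 2.875) = 0.037840
regime bands: climb J<0.6016 | cruise [0.6016, 1.2031) | windmill J≥1.2031
J = 0.0378 → climb

J = 0.0378, regime = climb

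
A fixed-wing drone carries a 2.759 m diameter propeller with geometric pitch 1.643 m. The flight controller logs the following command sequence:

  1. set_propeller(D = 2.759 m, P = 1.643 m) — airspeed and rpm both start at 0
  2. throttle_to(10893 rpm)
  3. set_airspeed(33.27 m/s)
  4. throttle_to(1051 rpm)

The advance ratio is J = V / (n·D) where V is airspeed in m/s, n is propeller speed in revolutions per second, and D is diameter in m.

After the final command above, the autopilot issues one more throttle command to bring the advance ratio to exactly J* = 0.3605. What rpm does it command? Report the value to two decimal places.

rpm = 2007.00

set_propeller: D = 2.759 m, P = 1.643 m (p = P/D = 0.595506); state ← (V=0, rpm=0)
throttle_to(10893): rpm ← 10893
set_airspeed(33.27): V ← 33.27 m/s
throttle_to(1051): rpm ← 1051
final state: V = 33.27 m/s, rpm = 1051 → n = rpm/60 = 17.516667 rev/s
target J* = 0.3605; solve J* = V/(n·D) for n: n = V/(J*·D) = 33.27/(0.3605 × 2.759) = 33.449978 rev/s
rpm = 60·n = 2006.998656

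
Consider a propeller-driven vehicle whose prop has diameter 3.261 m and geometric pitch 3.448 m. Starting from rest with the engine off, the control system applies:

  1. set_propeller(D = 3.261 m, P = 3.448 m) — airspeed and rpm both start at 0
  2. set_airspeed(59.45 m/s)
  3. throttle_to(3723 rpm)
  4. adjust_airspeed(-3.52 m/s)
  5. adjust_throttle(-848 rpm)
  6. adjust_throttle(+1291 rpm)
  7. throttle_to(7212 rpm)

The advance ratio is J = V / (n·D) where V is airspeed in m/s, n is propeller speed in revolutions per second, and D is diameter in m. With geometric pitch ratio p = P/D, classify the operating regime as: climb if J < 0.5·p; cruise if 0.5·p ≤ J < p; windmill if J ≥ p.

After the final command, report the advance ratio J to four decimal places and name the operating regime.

J = 0.1427, regime = climb

set_propeller: D = 3.261 m, P = 3.448 m (p = P/D = 1.057344); state ← (V=0, rpm=0)
set_airspeed(59.45): V ← 59.45 m/s
throttle_to(3723): rpm ← 3723
adjust_airspeed(-3.52): V ← 59.45 -3.52 = 55.93 m/s
adjust_throttle(-848): rpm ← 3723 -848 = 2875
adjust_throttle(+1291): rpm ← 2875 +1291 = 4166
throttle_to(7212): rpm ← 7212
final state: V = 55.93 m/s, rpm = 7212 → n = rpm/60 = 120.200000 rev/s
J = V / (n·D) = 55.93 / (120.200000 × 3.261) = 0.142689
regime bands: climb J<0.5287 | cruise [0.5287, 1.0573) | windmill J≥1.0573
J = 0.1427 → climb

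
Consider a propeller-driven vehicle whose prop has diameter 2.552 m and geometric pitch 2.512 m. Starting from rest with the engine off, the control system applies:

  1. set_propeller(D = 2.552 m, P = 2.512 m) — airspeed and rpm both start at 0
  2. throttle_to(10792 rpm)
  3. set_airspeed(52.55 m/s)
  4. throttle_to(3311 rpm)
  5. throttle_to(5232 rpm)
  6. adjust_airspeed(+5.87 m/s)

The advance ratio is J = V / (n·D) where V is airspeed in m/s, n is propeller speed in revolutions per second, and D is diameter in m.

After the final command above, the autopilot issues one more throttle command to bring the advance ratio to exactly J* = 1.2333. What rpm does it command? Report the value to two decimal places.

rpm = 1113.69

set_propeller: D = 2.552 m, P = 2.512 m (p = P/D = 0.984326); state ← (V=0, rpm=0)
throttle_to(10792): rpm ← 10792
set_airspeed(52.55): V ← 52.55 m/s
throttle_to(3311): rpm ← 3311
throttle_to(5232): rpm ← 5232
adjust_airspeed(+5.87): V ← 52.55 +5.87 = 58.42 m/s
final state: V = 58.42 m/s, rpm = 5232 → n = rpm/60 = 87.200000 rev/s
target J* = 1.2333; solve J* = V/(n·D) for n: n = V/(J*·D) = 58.42/(1.2333 × 2.552) = 18.561461 rev/s
rpm = 60·n = 1113.687644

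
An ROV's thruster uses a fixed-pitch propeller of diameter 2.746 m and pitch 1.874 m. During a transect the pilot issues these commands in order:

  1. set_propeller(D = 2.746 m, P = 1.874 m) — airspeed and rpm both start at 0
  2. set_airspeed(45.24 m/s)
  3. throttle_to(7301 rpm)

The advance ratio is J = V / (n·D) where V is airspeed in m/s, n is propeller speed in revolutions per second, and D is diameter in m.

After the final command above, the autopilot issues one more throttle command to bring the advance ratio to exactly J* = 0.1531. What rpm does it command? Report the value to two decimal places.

rpm = 6456.51

set_propeller: D = 2.746 m, P = 1.874 m (p = P/D = 0.682447); state ← (V=0, rpm=0)
set_airspeed(45.24): V ← 45.24 m/s
throttle_to(7301): rpm ← 7301
final state: V = 45.24 m/s, rpm = 7301 → n = rpm/60 = 121.683333 rev/s
target J* = 0.1531; solve J* = V/(n·D) for n: n = V/(J*·D) = 45.24/(0.1531 × 2.746) = 107.608573 rev/s
rpm = 60·n = 6456.514386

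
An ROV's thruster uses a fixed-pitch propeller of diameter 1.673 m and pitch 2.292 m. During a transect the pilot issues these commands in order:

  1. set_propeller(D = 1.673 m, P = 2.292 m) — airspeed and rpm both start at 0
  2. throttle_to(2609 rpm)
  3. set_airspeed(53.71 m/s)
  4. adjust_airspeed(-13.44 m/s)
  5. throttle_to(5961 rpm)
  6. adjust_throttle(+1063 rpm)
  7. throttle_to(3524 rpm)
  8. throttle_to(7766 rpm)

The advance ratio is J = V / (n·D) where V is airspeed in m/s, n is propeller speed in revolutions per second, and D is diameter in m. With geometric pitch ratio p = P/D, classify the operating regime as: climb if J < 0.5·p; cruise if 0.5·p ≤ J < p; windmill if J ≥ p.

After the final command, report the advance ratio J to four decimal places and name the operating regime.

set_propeller: D = 1.673 m, P = 2.292 m (p = P/D = 1.369994); state ← (V=0, rpm=0)
throttle_to(2609): rpm ← 2609
set_airspeed(53.71): V ← 53.71 m/s
adjust_airspeed(-13.44): V ← 53.71 -13.44 = 40.27 m/s
throttle_to(5961): rpm ← 5961
adjust_throttle(+1063): rpm ← 5961 +1063 = 7024
throttle_to(3524): rpm ← 3524
throttle_to(7766): rpm ← 7766
final state: V = 40.27 m/s, rpm = 7766 → n = rpm/60 = 129.433333 rev/s
J = V / (n·D) = 40.27 / (129.433333 × 1.673) = 0.185969
regime bands: climb J<0.6850 | cruise [0.6850, 1.3700) | windmill J≥1.3700
J = 0.1860 → climb

J = 0.1860, regime = climb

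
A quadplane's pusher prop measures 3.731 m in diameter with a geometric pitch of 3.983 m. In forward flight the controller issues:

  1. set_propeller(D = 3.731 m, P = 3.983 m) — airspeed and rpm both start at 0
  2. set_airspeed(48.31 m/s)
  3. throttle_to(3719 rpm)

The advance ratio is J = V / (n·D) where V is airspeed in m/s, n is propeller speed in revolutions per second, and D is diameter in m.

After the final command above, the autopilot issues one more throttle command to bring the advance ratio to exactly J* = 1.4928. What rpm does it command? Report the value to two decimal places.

rpm = 520.43

set_propeller: D = 3.731 m, P = 3.983 m (p = P/D = 1.067542); state ← (V=0, rpm=0)
set_airspeed(48.31): V ← 48.31 m/s
throttle_to(3719): rpm ← 3719
final state: V = 48.31 m/s, rpm = 3719 → n = rpm/60 = 61.983333 rev/s
target J* = 1.4928; solve J* = V/(n·D) for n: n = V/(J*·D) = 48.31/(1.4928 × 3.731) = 8.673815 rev/s
rpm = 60·n = 520.428908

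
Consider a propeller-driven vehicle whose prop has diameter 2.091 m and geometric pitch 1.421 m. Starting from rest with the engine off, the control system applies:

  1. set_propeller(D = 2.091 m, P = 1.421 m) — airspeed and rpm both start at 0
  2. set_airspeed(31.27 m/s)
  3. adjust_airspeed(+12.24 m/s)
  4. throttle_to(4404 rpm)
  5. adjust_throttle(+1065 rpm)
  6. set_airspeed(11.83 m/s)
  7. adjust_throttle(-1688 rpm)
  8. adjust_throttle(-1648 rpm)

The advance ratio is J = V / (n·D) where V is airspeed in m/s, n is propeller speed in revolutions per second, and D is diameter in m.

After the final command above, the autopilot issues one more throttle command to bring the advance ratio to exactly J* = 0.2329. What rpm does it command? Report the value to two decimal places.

set_propeller: D = 2.091 m, P = 1.421 m (p = P/D = 0.679579); state ← (V=0, rpm=0)
set_airspeed(31.27): V ← 31.27 m/s
adjust_airspeed(+12.24): V ← 31.27 +12.24 = 43.51 m/s
throttle_to(4404): rpm ← 4404
adjust_throttle(+1065): rpm ← 4404 +1065 = 5469
set_airspeed(11.83): V ← 11.83 m/s
adjust_throttle(-1688): rpm ← 5469 -1688 = 3781
adjust_throttle(-1648): rpm ← 3781 -1648 = 2133
final state: V = 11.83 m/s, rpm = 2133 → n = rpm/60 = 35.550000 rev/s
target J* = 0.2329; solve J* = V/(n·D) for n: n = V/(J*·D) = 11.83/(0.2329 × 2.091) = 24.291885 rev/s
rpm = 60·n = 1457.513123

rpm = 1457.51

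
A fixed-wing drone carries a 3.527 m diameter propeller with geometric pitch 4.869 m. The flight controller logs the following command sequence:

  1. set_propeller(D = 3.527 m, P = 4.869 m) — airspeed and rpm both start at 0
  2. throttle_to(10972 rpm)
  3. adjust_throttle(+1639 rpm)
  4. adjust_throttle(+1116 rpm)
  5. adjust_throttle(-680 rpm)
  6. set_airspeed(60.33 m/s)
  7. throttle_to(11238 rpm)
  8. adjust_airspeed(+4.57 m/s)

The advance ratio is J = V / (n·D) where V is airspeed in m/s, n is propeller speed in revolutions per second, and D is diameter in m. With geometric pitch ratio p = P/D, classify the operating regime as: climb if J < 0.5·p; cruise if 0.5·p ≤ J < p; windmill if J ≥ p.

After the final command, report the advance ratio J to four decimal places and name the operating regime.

set_propeller: D = 3.527 m, P = 4.869 m (p = P/D = 1.380493); state ← (V=0, rpm=0)
throttle_to(10972): rpm ← 10972
adjust_throttle(+1639): rpm ← 10972 +1639 = 12611
adjust_throttle(+1116): rpm ← 12611 +1116 = 13727
adjust_throttle(-680): rpm ← 13727 -680 = 13047
set_airspeed(60.33): V ← 60.33 m/s
throttle_to(11238): rpm ← 11238
adjust_airspeed(+4.57): V ← 60.33 +4.57 = 64.9 m/s
final state: V = 64.9 m/s, rpm = 11238 → n = rpm/60 = 187.300000 rev/s
J = V / (n·D) = 64.9 / (187.300000 × 3.527) = 0.098243
regime bands: climb J<0.6902 | cruise [0.6902, 1.3805) | windmill J≥1.3805
J = 0.0982 → climb

J = 0.0982, regime = climb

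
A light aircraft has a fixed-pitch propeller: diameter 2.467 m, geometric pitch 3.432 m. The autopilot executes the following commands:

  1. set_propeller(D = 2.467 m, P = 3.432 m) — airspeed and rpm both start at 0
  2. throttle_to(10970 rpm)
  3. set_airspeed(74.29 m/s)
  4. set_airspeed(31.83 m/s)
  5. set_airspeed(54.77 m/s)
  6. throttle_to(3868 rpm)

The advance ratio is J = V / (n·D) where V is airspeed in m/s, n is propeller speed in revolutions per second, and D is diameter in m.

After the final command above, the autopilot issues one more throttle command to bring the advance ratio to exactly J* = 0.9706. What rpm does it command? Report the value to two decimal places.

set_propeller: D = 2.467 m, P = 3.432 m (p = P/D = 1.391163); state ← (V=0, rpm=0)
throttle_to(10970): rpm ← 10970
set_airspeed(74.29): V ← 74.29 m/s
set_airspeed(31.83): V ← 31.83 m/s
set_airspeed(54.77): V ← 54.77 m/s
throttle_to(3868): rpm ← 3868
final state: V = 54.77 m/s, rpm = 3868 → n = rpm/60 = 64.466667 rev/s
target J* = 0.9706; solve J* = V/(n·D) for n: n = V/(J*·D) = 54.77/(0.9706 × 2.467) = 22.873536 rev/s
rpm = 60·n = 1372.412152

rpm = 1372.41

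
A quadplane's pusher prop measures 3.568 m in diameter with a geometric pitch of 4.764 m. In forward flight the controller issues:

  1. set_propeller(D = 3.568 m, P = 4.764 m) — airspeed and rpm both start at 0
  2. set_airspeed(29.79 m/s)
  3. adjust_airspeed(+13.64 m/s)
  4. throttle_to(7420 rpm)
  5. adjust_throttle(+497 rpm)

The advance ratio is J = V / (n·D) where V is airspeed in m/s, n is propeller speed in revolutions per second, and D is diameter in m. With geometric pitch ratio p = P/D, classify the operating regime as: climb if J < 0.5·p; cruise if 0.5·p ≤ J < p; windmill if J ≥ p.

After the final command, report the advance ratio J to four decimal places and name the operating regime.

set_propeller: D = 3.568 m, P = 4.764 m (p = P/D = 1.335202); state ← (V=0, rpm=0)
set_airspeed(29.79): V ← 29.79 m/s
adjust_airspeed(+13.64): V ← 29.79 +13.64 = 43.43 m/s
throttle_to(7420): rpm ← 7420
adjust_throttle(+497): rpm ← 7420 +497 = 7917
final state: V = 43.43 m/s, rpm = 7917 → n = rpm/60 = 131.950000 rev/s
J = V / (n·D) = 43.43 / (131.950000 × 3.568) = 0.092248
regime bands: climb J<0.6676 | cruise [0.6676, 1.3352) | windmill J≥1.3352
J = 0.0922 → climb

J = 0.0922, regime = climb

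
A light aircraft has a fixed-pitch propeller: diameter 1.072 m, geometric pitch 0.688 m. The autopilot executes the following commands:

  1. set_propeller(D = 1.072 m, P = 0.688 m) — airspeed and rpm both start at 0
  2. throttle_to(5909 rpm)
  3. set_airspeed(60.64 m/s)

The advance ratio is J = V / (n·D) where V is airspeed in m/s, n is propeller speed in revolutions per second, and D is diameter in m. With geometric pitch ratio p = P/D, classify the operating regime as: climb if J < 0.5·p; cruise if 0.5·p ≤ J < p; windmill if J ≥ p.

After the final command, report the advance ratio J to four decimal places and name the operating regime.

J = 0.5744, regime = cruise

set_propeller: D = 1.072 m, P = 0.688 m (p = P/D = 0.641791); state ← (V=0, rpm=0)
throttle_to(5909): rpm ← 5909
set_airspeed(60.64): V ← 60.64 m/s
final state: V = 60.64 m/s, rpm = 5909 → n = rpm/60 = 98.483333 rev/s
J = V / (n·D) = 60.64 / (98.483333 × 1.072) = 0.574383
regime bands: climb J<0.3209 | cruise [0.3209, 0.6418) | windmill J≥0.6418
J = 0.5744 → cruise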